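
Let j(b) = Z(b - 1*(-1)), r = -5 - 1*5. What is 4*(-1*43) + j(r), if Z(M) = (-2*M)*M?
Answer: -334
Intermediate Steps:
r = -10 (r = -5 - 5 = -10)
Z(M) = -2*M**2
j(b) = -2*(1 + b)**2 (j(b) = -2*(b - 1*(-1))**2 = -2*(b + 1)**2 = -2*(1 + b)**2)
4*(-1*43) + j(r) = 4*(-1*43) - 2*(1 - 10)**2 = 4*(-43) - 2*(-9)**2 = -172 - 2*81 = -172 - 162 = -334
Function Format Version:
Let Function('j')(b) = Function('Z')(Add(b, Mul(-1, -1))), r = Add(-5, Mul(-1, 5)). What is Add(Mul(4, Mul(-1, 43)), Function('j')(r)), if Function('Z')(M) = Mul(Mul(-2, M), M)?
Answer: -334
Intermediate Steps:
r = -10 (r = Add(-5, -5) = -10)
Function('Z')(M) = Mul(-2, Pow(M, 2))
Function('j')(b) = Mul(-2, Pow(Add(1, b), 2)) (Function('j')(b) = Mul(-2, Pow(Add(b, Mul(-1, -1)), 2)) = Mul(-2, Pow(Add(b, 1), 2)) = Mul(-2, Pow(Add(1, b), 2)))
Add(Mul(4, Mul(-1, 43)), Function('j')(r)) = Add(Mul(4, Mul(-1, 43)), Mul(-2, Pow(Add(1, -10), 2))) = Add(Mul(4, -43), Mul(-2, Pow(-9, 2))) = Add(-172, Mul(-2, 81)) = Add(-172, -162) = -334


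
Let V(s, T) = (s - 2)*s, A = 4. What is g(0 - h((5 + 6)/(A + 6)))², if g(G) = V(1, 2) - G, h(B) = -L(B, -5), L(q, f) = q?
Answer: 441/100 ≈ 4.4100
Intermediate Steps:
h(B) = -B
V(s, T) = s*(-2 + s) (V(s, T) = (-2 + s)*s = s*(-2 + s))
g(G) = -1 - G (g(G) = 1*(-2 + 1) - G = 1*(-1) - G = -1 - G)
g(0 - h((5 + 6)/(A + 6)))² = (-1 - (0 - (-1)*(5 + 6)/(4 + 6)))² = (-1 - (0 - (-1)*11/10))² = (-1 - (0 - 1*(-11/10)))² = (-1 - (0 + 11/10))² = (-1 - 1*11/10)² = (-1 - 11/10)² = (-21/10)² = 441/100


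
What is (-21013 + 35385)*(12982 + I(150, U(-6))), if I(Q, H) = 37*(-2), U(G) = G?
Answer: 185513776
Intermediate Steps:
I(Q, H) = -74
(-21013 + 35385)*(12982 + I(150, U(-6))) = (-21013 + 35385)*(12982 - 74) = 14372*12908 = 185513776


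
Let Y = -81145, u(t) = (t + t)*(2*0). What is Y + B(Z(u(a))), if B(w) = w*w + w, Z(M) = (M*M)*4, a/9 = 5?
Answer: -81145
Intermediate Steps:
a = 45 (a = 9*5 = 45)
u(t) = 0 (u(t) = (2*t)*0 = 0)
Z(M) = 4*M**2 (Z(M) = M**2*4 = 4*M**2)
B(w) = w + w**2 (B(w) = w**2 + w = w + w**2)
Y + B(Z(u(a))) = -81145 + (4*0**2)*(1 + 4*0**2) = -81145 + (4*0)*(1 + 4*0) = -81145 + 0*(1 + 0) = -81145 + 0*1 = -81145 + 0 = -81145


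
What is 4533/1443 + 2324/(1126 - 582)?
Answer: 484957/65416 ≈ 7.4134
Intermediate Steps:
4533/1443 + 2324/(1126 - 582) = 4533*(1/1443) + 2324/544 = 1511/481 + 2324*(1/544) = 1511/481 + 581/136 = 484957/65416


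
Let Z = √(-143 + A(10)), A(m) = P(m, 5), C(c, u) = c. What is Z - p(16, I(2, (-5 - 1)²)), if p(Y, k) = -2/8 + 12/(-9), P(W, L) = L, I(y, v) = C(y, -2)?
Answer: 19/12 + I*√138 ≈ 1.5833 + 11.747*I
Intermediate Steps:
I(y, v) = y
A(m) = 5
p(Y, k) = -19/12 (p(Y, k) = -2*⅛ + 12*(-⅑) = -¼ - 4/3 = -19/12)
Z = I*√138 (Z = √(-143 + 5) = √(-138) = I*√138 ≈ 11.747*I)
Z - p(16, I(2, (-5 - 1)²)) = I*√138 - 1*(-19/12) = I*√138 + 19/12 = 19/12 + I*√138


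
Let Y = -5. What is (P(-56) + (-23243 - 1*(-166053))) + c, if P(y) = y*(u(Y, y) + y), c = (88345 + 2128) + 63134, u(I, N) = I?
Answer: 299833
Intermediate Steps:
c = 153607 (c = 90473 + 63134 = 153607)
P(y) = y*(-5 + y)
(P(-56) + (-23243 - 1*(-166053))) + c = (-56*(-5 - 56) + (-23243 - 1*(-166053))) + 153607 = (-56*(-61) + (-23243 + 166053)) + 153607 = (3416 + 142810) + 153607 = 146226 + 153607 = 299833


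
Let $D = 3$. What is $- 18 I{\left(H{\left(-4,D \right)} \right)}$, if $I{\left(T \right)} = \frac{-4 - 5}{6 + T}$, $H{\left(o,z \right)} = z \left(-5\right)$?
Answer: $-18$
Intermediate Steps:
$H{\left(o,z \right)} = - 5 z$
$I{\left(T \right)} = - \frac{9}{6 + T}$
$- 18 I{\left(H{\left(-4,D \right)} \right)} = - 18 \left(- \frac{9}{6 - 15}\right) = - 18 \left(- \frac{9}{-9}\right) = - 18 \left(\left(-9\right) \left(- \frac{1}{9}\right)\right) = \left(-18\right) 1 = -18$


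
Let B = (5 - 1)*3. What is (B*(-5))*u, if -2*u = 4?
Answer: 120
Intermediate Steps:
u = -2 (u = -½*4 = -2)
B = 12 (B = 4*3 = 12)
(B*(-5))*u = (12*(-5))*(-2) = -60*(-2) = 120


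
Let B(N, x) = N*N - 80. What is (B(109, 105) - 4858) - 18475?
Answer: -11532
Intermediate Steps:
B(N, x) = -80 + N**2 (B(N, x) = N**2 - 80 = -80 + N**2)
(B(109, 105) - 4858) - 18475 = ((-80 + 109**2) - 4858) - 18475 = ((-80 + 11881) - 4858) - 18475 = (11801 - 4858) - 18475 = 6943 - 18475 = -11532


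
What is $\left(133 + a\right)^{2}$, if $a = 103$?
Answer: $55696$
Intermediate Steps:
$\left(133 + a\right)^{2} = \left(133 + 103\right)^{2} = 236^{2} = 55696$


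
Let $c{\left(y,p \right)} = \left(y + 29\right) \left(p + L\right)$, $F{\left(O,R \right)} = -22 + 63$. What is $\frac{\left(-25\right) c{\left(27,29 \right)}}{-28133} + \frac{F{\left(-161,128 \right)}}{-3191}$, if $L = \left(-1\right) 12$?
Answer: $\frac{10684621}{12824629} \approx 0.83313$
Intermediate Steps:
$L = -12$
$F{\left(O,R \right)} = 41$
$c{\left(y,p \right)} = \left(-12 + p\right) \left(29 + y\right)$ ($c{\left(y,p \right)} = \left(y + 29\right) \left(p - 12\right) = \left(29 + y\right) \left(-12 + p\right) = \left(-12 + p\right) \left(29 + y\right)$)
$\frac{\left(-25\right) c{\left(27,29 \right)}}{-28133} + \frac{F{\left(-161,128 \right)}}{-3191} = \frac{\left(-25\right) \left(-348 - 324 + 29 \cdot 29 + 29 \cdot 27\right)}{-28133} + \frac{41}{-3191} = - 25 \left(-348 - 324 + 841 + 783\right) \left(- \frac{1}{28133}\right) + 41 \left(- \frac{1}{3191}\right) = \left(-25\right) 952 \left(- \frac{1}{28133}\right) - \frac{41}{3191} = \left(-23800\right) \left(- \frac{1}{28133}\right) - \frac{41}{3191} = \frac{3400}{4019} - \frac{41}{3191} = \frac{10684621}{12824629}$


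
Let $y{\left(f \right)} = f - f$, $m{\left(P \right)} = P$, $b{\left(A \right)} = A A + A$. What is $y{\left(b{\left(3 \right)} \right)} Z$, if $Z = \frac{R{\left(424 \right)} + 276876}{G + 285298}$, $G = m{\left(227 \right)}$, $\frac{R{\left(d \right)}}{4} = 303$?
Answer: $0$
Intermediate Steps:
$R{\left(d \right)} = 1212$ ($R{\left(d \right)} = 4 \cdot 303 = 1212$)
$b{\left(A \right)} = A + A^{2}$ ($b{\left(A \right)} = A^{2} + A = A + A^{2}$)
$y{\left(f \right)} = 0$
$G = 227$
$Z = \frac{92696}{95175}$ ($Z = \frac{1212 + 276876}{227 + 285298} = \frac{278088}{285525} = 278088 \cdot \frac{1}{285525} = \frac{92696}{95175} \approx 0.97395$)
$y{\left(b{\left(3 \right)} \right)} Z = 0 \cdot \frac{92696}{95175} = 0$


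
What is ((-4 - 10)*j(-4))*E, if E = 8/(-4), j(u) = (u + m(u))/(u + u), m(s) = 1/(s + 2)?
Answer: 63/4 ≈ 15.750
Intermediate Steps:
m(s) = 1/(2 + s)
j(u) = (u + 1/(2 + u))/(2*u) (j(u) = (u + 1/(2 + u))/(u + u) = (u + 1/(2 + u))/((2*u)) = (u + 1/(2 + u))*(1/(2*u)) = (u + 1/(2 + u))/(2*u))
E = -2 (E = 8*(-¼) = -2)
((-4 - 10)*j(-4))*E = ((-4 - 10)*((½)*(1 - 4*(2 - 4))/(-4*(2 - 4))))*(-2) = -7*(-1)*(1 - 4*(-2))/(4*(-2))*(-2) = -7*(-1)*(-1)*(1 + 8)/(4*2)*(-2) = -7*(-1)*(-1)*9/(4*2)*(-2) = -14*9/16*(-2) = -63/8*(-2) = 63/4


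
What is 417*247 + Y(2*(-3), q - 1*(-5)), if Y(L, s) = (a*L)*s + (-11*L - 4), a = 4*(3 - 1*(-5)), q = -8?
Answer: 103637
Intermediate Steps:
a = 32 (a = 4*(3 + 5) = 4*8 = 32)
Y(L, s) = -4 - 11*L + 32*L*s (Y(L, s) = (32*L)*s + (-11*L - 4) = 32*L*s + (-4 - 11*L) = -4 - 11*L + 32*L*s)
417*247 + Y(2*(-3), q - 1*(-5)) = 417*247 + (-4 - 22*(-3) + 32*(2*(-3))*(-8 - 1*(-5))) = 102999 + (-4 - 11*(-6) + 32*(-6)*(-8 + 5)) = 102999 + (-4 + 66 + 32*(-6)*(-3)) = 102999 + (-4 + 66 + 576) = 102999 + 638 = 103637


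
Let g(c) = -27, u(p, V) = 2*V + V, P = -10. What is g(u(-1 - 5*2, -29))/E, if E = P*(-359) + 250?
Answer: -9/1280 ≈ -0.0070312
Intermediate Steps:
u(p, V) = 3*V
E = 3840 (E = -10*(-359) + 250 = 3590 + 250 = 3840)
g(u(-1 - 5*2, -29))/E = -27/3840 = -27*1/3840 = -9/1280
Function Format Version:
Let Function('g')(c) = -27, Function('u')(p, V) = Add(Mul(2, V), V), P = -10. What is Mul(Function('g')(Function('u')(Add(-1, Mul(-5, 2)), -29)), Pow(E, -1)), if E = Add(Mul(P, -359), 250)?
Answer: Rational(-9, 1280) ≈ -0.0070312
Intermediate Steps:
Function('u')(p, V) = Mul(3, V)
E = 3840 (E = Add(Mul(-10, -359), 250) = Add(3590, 250) = 3840)
Mul(Function('g')(Function('u')(Add(-1, Mul(-5, 2)), -29)), Pow(E, -1)) = Mul(-27, Pow(3840, -1)) = Mul(-27, Rational(1, 3840)) = Rational(-9, 1280)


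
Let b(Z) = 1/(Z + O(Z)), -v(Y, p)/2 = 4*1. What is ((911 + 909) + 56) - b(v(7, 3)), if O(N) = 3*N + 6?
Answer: 48777/26 ≈ 1876.0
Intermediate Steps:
v(Y, p) = -8
O(N) = 6 + 3*N
b(Z) = 1/(6 + 4*Z) (b(Z) = 1/(Z + (6 + 3*Z)) = 1/(6 + 4*Z))
((911 + 909) + 56) - b(v(7, 3)) = ((911 + 909) + 56) - 1/(2*(3 + 2*(-8))) = (1820 + 56) - 1/(2*(3 - 16)) = 1876 - 1/(2*(-13)) = 1876 - (-1)/(2*13) = 1876 - 1*(-1/26) = 1876 + 1/26 = 48777/26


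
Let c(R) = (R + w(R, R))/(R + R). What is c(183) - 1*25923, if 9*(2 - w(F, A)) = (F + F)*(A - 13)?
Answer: -28483639/1098 ≈ -25941.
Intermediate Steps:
w(F, A) = 2 - 2*F*(-13 + A)/9 (w(F, A) = 2 - (F + F)*(A - 13)/9 = 2 - 2*F*(-13 + A)/9)
c(R) = (2 - 2*R²/9 + 35*R/9)/(2*R) (c(R) = (R + (2 + 26*R/9 - 2*R*R/9))/(R + R) = (R + (2 + 26*R/9 - 2*R²/9))/((2*R)) = (R + (2 - 2*R²/9 + 26*R/9))*(1/(2*R)) = (2 - 2*R²/9 + 35*R/9)*(1/(2*R)) = (2 - 2*R²/9 + 35*R/9)/(2*R))
c(183) - 1*25923 = (35/18 + 1/183 - ⅑*183) - 1*25923 = (35/18 + 1/183 - 61/3) - 25923 = -20185/1098 - 25923 = -28483639/1098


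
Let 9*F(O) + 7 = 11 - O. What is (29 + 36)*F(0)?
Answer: 260/9 ≈ 28.889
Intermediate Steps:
F(O) = 4/9 - O/9 (F(O) = -7/9 + (11 - O)/9 = -7/9 + (11/9 - O/9) = 4/9 - O/9)
(29 + 36)*F(0) = (29 + 36)*(4/9 - 1/9*0) = 65*(4/9 + 0) = 65*(4/9) = 260/9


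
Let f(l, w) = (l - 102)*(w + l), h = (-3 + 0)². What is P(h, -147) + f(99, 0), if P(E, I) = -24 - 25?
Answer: -346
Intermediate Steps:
h = 9 (h = (-3)² = 9)
f(l, w) = (-102 + l)*(l + w)
P(E, I) = -49
P(h, -147) + f(99, 0) = -49 + (99² - 102*99 - 102*0 + 99*0) = -49 + (9801 - 10098 + 0 + 0) = -49 - 297 = -346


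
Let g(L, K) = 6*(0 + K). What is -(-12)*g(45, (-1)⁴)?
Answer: 72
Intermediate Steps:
g(L, K) = 6*K
-(-12)*g(45, (-1)⁴) = -(-12)*6*(-1)⁴ = -(-12)*6*1 = -(-12)*6 = -1*(-72) = 72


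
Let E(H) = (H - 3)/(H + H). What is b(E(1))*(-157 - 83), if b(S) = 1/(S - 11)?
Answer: 20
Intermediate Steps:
E(H) = (-3 + H)/(2*H) (E(H) = (-3 + H)/((2*H)) = (-3 + H)*(1/(2*H)) = (-3 + H)/(2*H))
b(S) = 1/(-11 + S)
b(E(1))*(-157 - 83) = (-157 - 83)/(-11 + (½)*(-3 + 1)/1) = -240/(-11 + (½)*1*(-2)) = -240/(-11 - 1) = -240/(-12) = -1/12*(-240) = 20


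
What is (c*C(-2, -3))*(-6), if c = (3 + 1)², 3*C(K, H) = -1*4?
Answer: 128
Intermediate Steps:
C(K, H) = -4/3 (C(K, H) = (-1*4)/3 = (⅓)*(-4) = -4/3)
c = 16 (c = 4² = 16)
(c*C(-2, -3))*(-6) = (16*(-4/3))*(-6) = -64/3*(-6) = 128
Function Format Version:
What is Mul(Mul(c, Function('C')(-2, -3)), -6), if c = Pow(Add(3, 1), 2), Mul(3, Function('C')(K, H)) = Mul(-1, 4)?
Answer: 128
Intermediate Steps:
Function('C')(K, H) = Rational(-4, 3) (Function('C')(K, H) = Mul(Rational(1, 3), Mul(-1, 4)) = Mul(Rational(1, 3), -4) = Rational(-4, 3))
c = 16 (c = Pow(4, 2) = 16)
Mul(Mul(c, Function('C')(-2, -3)), -6) = Mul(Mul(16, Rational(-4, 3)), -6) = Mul(Rational(-64, 3), -6) = 128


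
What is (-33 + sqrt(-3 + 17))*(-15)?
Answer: 495 - 15*sqrt(14) ≈ 438.88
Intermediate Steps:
(-33 + sqrt(-3 + 17))*(-15) = (-33 + sqrt(14))*(-15) = 495 - 15*sqrt(14)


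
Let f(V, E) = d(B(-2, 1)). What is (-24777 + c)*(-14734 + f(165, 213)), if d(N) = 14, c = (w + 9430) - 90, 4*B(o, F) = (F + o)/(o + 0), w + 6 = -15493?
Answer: 455377920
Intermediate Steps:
w = -15499 (w = -6 - 15493 = -15499)
B(o, F) = (F + o)/(4*o) (B(o, F) = ((F + o)/(o + 0))/4 = ((F + o)/o)/4 = (F + o)/(4*o))
c = -6159 (c = (-15499 + 9430) - 90 = -6069 - 90 = -6159)
f(V, E) = 14
(-24777 + c)*(-14734 + f(165, 213)) = (-24777 - 6159)*(-14734 + 14) = -30936*(-14720) = 455377920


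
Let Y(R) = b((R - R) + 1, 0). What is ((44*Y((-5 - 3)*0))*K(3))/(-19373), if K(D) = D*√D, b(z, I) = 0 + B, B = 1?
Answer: -132*√3/19373 ≈ -0.011802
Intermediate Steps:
b(z, I) = 1 (b(z, I) = 0 + 1 = 1)
K(D) = D^(3/2)
Y(R) = 1
((44*Y((-5 - 3)*0))*K(3))/(-19373) = ((44*1)*3^(3/2))/(-19373) = (44*(3*√3))*(-1/19373) = (132*√3)*(-1/19373) = -132*√3/19373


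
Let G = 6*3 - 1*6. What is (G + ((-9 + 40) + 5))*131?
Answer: 6288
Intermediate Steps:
G = 12 (G = 18 - 6 = 12)
(G + ((-9 + 40) + 5))*131 = (12 + ((-9 + 40) + 5))*131 = (12 + (31 + 5))*131 = (12 + 36)*131 = 48*131 = 6288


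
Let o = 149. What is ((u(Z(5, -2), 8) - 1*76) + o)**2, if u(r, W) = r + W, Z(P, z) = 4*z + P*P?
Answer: 9604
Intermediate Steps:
Z(P, z) = P**2 + 4*z (Z(P, z) = 4*z + P**2 = P**2 + 4*z)
u(r, W) = W + r
((u(Z(5, -2), 8) - 1*76) + o)**2 = (((8 + (5**2 + 4*(-2))) - 1*76) + 149)**2 = (((8 + (25 - 8)) - 76) + 149)**2 = (((8 + 17) - 76) + 149)**2 = ((25 - 76) + 149)**2 = (-51 + 149)**2 = 98**2 = 9604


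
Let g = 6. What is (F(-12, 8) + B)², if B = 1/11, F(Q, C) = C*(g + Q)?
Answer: 277729/121 ≈ 2295.3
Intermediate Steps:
F(Q, C) = C*(6 + Q)
B = 1/11 ≈ 0.090909
(F(-12, 8) + B)² = (8*(6 - 12) + 1/11)² = (8*(-6) + 1/11)² = (-48 + 1/11)² = (-527/11)² = 277729/121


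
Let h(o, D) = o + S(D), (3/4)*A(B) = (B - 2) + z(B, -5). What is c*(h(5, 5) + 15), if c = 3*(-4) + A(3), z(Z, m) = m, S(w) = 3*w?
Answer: -1820/3 ≈ -606.67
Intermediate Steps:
A(B) = -28/3 + 4*B/3 (A(B) = 4*((B - 2) - 5)/3 = 4*((-2 + B) - 5)/3 = 4*(-7 + B)/3 = -28/3 + 4*B/3)
h(o, D) = o + 3*D
c = -52/3 (c = 3*(-4) + (-28/3 + (4/3)*3) = -12 + (-28/3 + 4) = -12 - 16/3 = -52/3 ≈ -17.333)
c*(h(5, 5) + 15) = -52*((5 + 3*5) + 15)/3 = -52*((5 + 15) + 15)/3 = -52*(20 + 15)/3 = -52/3*35 = -1820/3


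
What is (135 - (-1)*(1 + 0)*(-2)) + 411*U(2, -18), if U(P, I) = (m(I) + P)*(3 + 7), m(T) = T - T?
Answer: 8353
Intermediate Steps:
m(T) = 0
U(P, I) = 10*P (U(P, I) = (0 + P)*(3 + 7) = P*10 = 10*P)
(135 - (-1)*(1 + 0)*(-2)) + 411*U(2, -18) = (135 - (-1)*(1 + 0)*(-2)) + 411*(10*2) = (135 - (-1)*1*(-2)) + 411*20 = (135 - (-1)*(-2)) + 8220 = (135 - 1*2) + 8220 = (135 - 2) + 8220 = 133 + 8220 = 8353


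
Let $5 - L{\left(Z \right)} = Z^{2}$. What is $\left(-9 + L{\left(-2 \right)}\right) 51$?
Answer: $-408$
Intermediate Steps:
$L{\left(Z \right)} = 5 - Z^{2}$
$\left(-9 + L{\left(-2 \right)}\right) 51 = \left(-9 + \left(5 - \left(-2\right)^{2}\right)\right) 51 = \left(-9 + \left(5 - 4\right)\right) 51 = \left(-9 + 1\right) 51 = \left(-8\right) 51 = -408$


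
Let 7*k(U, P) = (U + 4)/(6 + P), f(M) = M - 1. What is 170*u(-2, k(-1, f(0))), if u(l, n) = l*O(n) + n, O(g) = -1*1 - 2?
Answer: 7242/7 ≈ 1034.6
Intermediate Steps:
f(M) = -1 + M
O(g) = -3 (O(g) = -1 - 2 = -3)
k(U, P) = (4 + U)/(7*(6 + P)) (k(U, P) = ((U + 4)/(6 + P))/7 = ((4 + U)/(6 + P))/7 = (4 + U)/(7*(6 + P)))
u(l, n) = n - 3*l (u(l, n) = l*(-3) + n = -3*l + n = n - 3*l)
170*u(-2, k(-1, f(0))) = 170*((4 - 1)/(7*(6 + (-1 + 0))) - 3*(-2)) = 170*((⅐)*3/(6 - 1) + 6) = 170*((⅐)*3/5 + 6) = 170*((⅐)*(⅕)*3 + 6) = 170*(3/35 + 6) = 170*(213/35) = 7242/7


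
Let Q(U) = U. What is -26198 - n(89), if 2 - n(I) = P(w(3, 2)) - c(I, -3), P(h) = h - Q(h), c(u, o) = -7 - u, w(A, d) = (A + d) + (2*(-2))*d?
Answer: -26104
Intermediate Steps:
w(A, d) = A - 3*d (w(A, d) = (A + d) - 4*d = A - 3*d)
P(h) = 0 (P(h) = h - h = 0)
n(I) = -5 - I (n(I) = 2 - (0 - (-7 - I)) = 2 - (0 + (7 + I)) = 2 - (7 + I) = 2 + (-7 - I) = -5 - I)
-26198 - n(89) = -26198 - (-5 - 1*89) = -26198 - (-5 - 89) = -26198 - 1*(-94) = -26198 + 94 = -26104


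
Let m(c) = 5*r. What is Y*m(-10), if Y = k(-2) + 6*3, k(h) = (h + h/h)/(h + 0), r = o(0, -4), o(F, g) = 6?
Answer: 555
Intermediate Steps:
r = 6
k(h) = (1 + h)/h (k(h) = (h + 1)/h = (1 + h)/h)
m(c) = 30 (m(c) = 5*6 = 30)
Y = 37/2 (Y = (1 - 2)/(-2) + 6*3 = -1/2*(-1) + 18 = 1/2 + 18 = 37/2 ≈ 18.500)
Y*m(-10) = (37/2)*30 = 555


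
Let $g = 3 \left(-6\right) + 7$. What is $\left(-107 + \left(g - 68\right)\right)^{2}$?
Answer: $34596$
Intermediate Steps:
$g = -11$ ($g = -18 + 7 = -11$)
$\left(-107 + \left(g - 68\right)\right)^{2} = \left(-107 - 79\right)^{2} = \left(-186\right)^{2} = 34596$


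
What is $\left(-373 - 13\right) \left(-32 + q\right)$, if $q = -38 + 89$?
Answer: $-7334$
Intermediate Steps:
$q = 51$
$\left(-373 - 13\right) \left(-32 + q\right) = \left(-373 - 13\right) \left(-32 + 51\right) = \left(-386\right) 19 = -7334$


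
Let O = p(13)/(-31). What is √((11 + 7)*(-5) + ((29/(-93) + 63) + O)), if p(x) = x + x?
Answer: I*√243474/93 ≈ 5.3057*I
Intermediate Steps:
p(x) = 2*x
O = -26/31 (O = (2*13)/(-31) = 26*(-1/31) = -26/31 ≈ -0.83871)
√((11 + 7)*(-5) + ((29/(-93) + 63) + O)) = √((11 + 7)*(-5) + ((29/(-93) + 63) - 26/31)) = √(18*(-5) + ((29*(-1/93) + 63) - 26/31)) = √(-90 + ((-29/93 + 63) - 26/31)) = √(-90 + (5830/93 - 26/31)) = √(-90 + 5752/93) = √(-2618/93) = I*√243474/93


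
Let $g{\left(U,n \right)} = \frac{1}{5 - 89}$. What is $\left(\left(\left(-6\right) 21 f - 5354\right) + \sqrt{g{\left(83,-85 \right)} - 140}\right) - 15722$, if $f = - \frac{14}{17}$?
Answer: $- \frac{356528}{17} + \frac{i \sqrt{246981}}{42} \approx -20972.0 + 11.833 i$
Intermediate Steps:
$g{\left(U,n \right)} = - \frac{1}{84}$ ($g{\left(U,n \right)} = \frac{1}{-84} = - \frac{1}{84}$)
$f = - \frac{14}{17}$ ($f = \left(-14\right) \frac{1}{17} = - \frac{14}{17} \approx -0.82353$)
$\left(\left(\left(-6\right) 21 f - 5354\right) + \sqrt{g{\left(83,-85 \right)} - 140}\right) - 15722 = \left(\left(\left(-6\right) 21 \left(- \frac{14}{17}\right) - 5354\right) + \sqrt{- \frac{1}{84} - 140}\right) - 15722 = \left(\left(\left(-126\right) \left(- \frac{14}{17}\right) - 5354\right) + \sqrt{- \frac{11761}{84}}\right) - 15722 = \left(\left(\frac{1764}{17} - 5354\right) + \frac{i \sqrt{246981}}{42}\right) - 15722 = \left(- \frac{89254}{17} + \frac{i \sqrt{246981}}{42}\right) - 15722 = - \frac{356528}{17} + \frac{i \sqrt{246981}}{42}$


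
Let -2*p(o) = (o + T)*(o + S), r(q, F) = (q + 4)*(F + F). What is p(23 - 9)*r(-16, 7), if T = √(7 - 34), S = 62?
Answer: 89376 + 19152*I*√3 ≈ 89376.0 + 33172.0*I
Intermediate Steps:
T = 3*I*√3 (T = √(-27) = 3*I*√3 ≈ 5.1962*I)
r(q, F) = 2*F*(4 + q) (r(q, F) = (4 + q)*(2*F) = 2*F*(4 + q))
p(o) = -(62 + o)*(o + 3*I*√3)/2 (p(o) = -(o + 3*I*√3)*(o + 62)/2 = -(o + 3*I*√3)*(62 + o)/2 = -(62 + o)*(o + 3*I*√3)/2)
p(23 - 9)*r(-16, 7) = (-31*(23 - 9) - (23 - 9)²/2 - 93*I*√3 - 3*I*(23 - 9)*√3/2)*(2*7*(4 - 16)) = (-31*14 - ½*14² - 93*I*√3 - 3/2*I*14*√3)*(2*7*(-12)) = (-434 - ½*196 - 93*I*√3 - 21*I*√3)*(-168) = (-434 - 98 - 93*I*√3 - 21*I*√3)*(-168) = (-532 - 114*I*√3)*(-168) = 89376 + 19152*I*√3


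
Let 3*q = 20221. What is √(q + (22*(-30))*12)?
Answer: I*√10617/3 ≈ 34.346*I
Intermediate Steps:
q = 20221/3 (q = (⅓)*20221 = 20221/3 ≈ 6740.3)
√(q + (22*(-30))*12) = √(20221/3 + (22*(-30))*12) = √(20221/3 - 660*12) = √(20221/3 - 7920) = √(-3539/3) = I*√10617/3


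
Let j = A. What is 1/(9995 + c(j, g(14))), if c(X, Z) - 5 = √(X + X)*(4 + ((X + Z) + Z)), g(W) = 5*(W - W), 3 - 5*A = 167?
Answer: 78125/781675088 + 45*I*√410/390837544 ≈ 9.9946e-5 + 2.3314e-6*I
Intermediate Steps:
A = -164/5 (A = ⅗ - ⅕*167 = ⅗ - 167/5 = -164/5 ≈ -32.800)
j = -164/5 ≈ -32.800
g(W) = 0 (g(W) = 5*0 = 0)
c(X, Z) = 5 + √2*√X*(4 + X + 2*Z) (c(X, Z) = 5 + √(X + X)*(4 + ((X + Z) + Z)) = 5 + √(2*X)*(4 + (X + 2*Z)) = 5 + (√2*√X)*(4 + X + 2*Z) = 5 + √2*√X*(4 + X + 2*Z))
1/(9995 + c(j, g(14))) = 1/(9995 + (5 + √2*(-164/5)^(3/2) + 4*√2*√(-164/5) + 2*0*√2*√(-164/5))) = 1/(9995 + (5 + √2*(-328*I*√205/25) + 4*√2*(2*I*√205/5) + 2*0*√2*(2*I*√205/5))) = 1/(9995 + (5 - 328*I*√410/25 + 8*I*√410/5 + 0)) = 1/(9995 + (5 - 288*I*√410/25)) = 1/(10000 - 288*I*√410/25)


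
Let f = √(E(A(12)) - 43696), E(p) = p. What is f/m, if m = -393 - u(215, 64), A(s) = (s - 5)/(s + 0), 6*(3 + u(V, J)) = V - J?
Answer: -I*√1573035/2491 ≈ -0.5035*I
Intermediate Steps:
u(V, J) = -3 - J/6 + V/6 (u(V, J) = -3 + (V - J)/6 = -3 + (-J/6 + V/6) = -3 - J/6 + V/6)
A(s) = (-5 + s)/s
m = -2491/6 (m = -393 - (-3 - ⅙*64 + (⅙)*215) = -393 - (-3 - 32/3 + 215/6) = -393 - 1*133/6 = -393 - 133/6 = -2491/6 ≈ -415.17)
f = I*√1573035/6 (f = √((-5 + 12)/12 - 43696) = √((1/12)*7 - 43696) = √(7/12 - 43696) = √(-524345/12) = I*√1573035/6 ≈ 209.03*I)
f/m = (I*√1573035/6)/(-2491/6) = (I*√1573035/6)*(-6/2491) = -I*√1573035/2491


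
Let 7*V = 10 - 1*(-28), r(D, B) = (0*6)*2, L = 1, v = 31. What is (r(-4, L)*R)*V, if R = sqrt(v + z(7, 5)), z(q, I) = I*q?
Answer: 0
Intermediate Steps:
r(D, B) = 0 (r(D, B) = 0*2 = 0)
R = sqrt(66) (R = sqrt(31 + 5*7) = sqrt(31 + 35) = sqrt(66) ≈ 8.1240)
V = 38/7 (V = (10 - 1*(-28))/7 = (10 + 28)/7 = (1/7)*38 = 38/7 ≈ 5.4286)
(r(-4, L)*R)*V = (0*sqrt(66))*(38/7) = 0*(38/7) = 0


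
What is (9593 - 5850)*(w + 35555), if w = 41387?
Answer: 287993906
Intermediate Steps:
(9593 - 5850)*(w + 35555) = (9593 - 5850)*(41387 + 35555) = 3743*76942 = 287993906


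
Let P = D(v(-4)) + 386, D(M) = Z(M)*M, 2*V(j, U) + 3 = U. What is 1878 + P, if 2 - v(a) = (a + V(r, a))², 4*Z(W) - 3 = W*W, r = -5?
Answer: -9649145/256 ≈ -37692.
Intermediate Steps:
V(j, U) = -3/2 + U/2
Z(W) = ¾ + W²/4 (Z(W) = ¾ + (W*W)/4 = ¾ + W²/4)
v(a) = 2 - (-3/2 + 3*a/2)² (v(a) = 2 - (a + (-3/2 + a/2))² = 2 - (-3/2 + 3*a/2)²)
D(M) = M*(¾ + M²/4) (D(M) = (¾ + M²/4)*M = M*(¾ + M²/4))
P = -10129913/256 (P = (2 - 9*(-1 - 4)²/4)*(3 + (2 - 9*(-1 - 4)²/4)²)/4 + 386 = (2 - 9/4*(-5)²)*(3 + (2 - 9/4*(-5)²)²)/4 + 386 = (2 - 9/4*25)*(3 + (2 - 9/4*25)²)/4 + 386 = (2 - 225/4)*(3 + (2 - 225/4)²)/4 + 386 = (¼)*(-217/4)*(3 + (-217/4)²) + 386 = (¼)*(-217/4)*(3 + 47089/16) + 386 = (¼)*(-217/4)*(47137/16) + 386 = -10228729/256 + 386 = -10129913/256 ≈ -39570.)
1878 + P = 1878 - 10129913/256 = -9649145/256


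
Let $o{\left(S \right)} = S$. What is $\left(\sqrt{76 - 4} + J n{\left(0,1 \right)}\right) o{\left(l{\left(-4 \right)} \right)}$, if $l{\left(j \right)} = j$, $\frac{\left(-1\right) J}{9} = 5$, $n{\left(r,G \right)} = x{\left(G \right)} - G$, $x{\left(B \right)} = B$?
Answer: $- 24 \sqrt{2} \approx -33.941$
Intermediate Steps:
$n{\left(r,G \right)} = 0$ ($n{\left(r,G \right)} = G - G = 0$)
$J = -45$ ($J = \left(-9\right) 5 = -45$)
$\left(\sqrt{76 - 4} + J n{\left(0,1 \right)}\right) o{\left(l{\left(-4 \right)} \right)} = \left(\sqrt{76 - 4} - 0\right) \left(-4\right) = \left(\sqrt{72} + 0\right) \left(-4\right) = \left(6 \sqrt{2} + 0\right) \left(-4\right) = 6 \sqrt{2} \left(-4\right) = - 24 \sqrt{2}$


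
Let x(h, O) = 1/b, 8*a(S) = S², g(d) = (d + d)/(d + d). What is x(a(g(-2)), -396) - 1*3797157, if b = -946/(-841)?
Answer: -3592109681/946 ≈ -3.7972e+6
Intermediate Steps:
g(d) = 1 (g(d) = (2*d)/((2*d)) = (2*d)*(1/(2*d)) = 1)
a(S) = S²/8
b = 946/841 (b = -946*(-1/841) = 946/841 ≈ 1.1249)
x(h, O) = 841/946 (x(h, O) = 1/(946/841) = 841/946)
x(a(g(-2)), -396) - 1*3797157 = 841/946 - 1*3797157 = 841/946 - 3797157 = -3592109681/946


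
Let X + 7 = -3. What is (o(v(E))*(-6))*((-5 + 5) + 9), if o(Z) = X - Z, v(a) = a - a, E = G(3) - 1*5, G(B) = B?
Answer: 540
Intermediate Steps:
X = -10 (X = -7 - 3 = -10)
E = -2 (E = 3 - 1*5 = 3 - 5 = -2)
v(a) = 0
o(Z) = -10 - Z
(o(v(E))*(-6))*((-5 + 5) + 9) = ((-10 - 1*0)*(-6))*((-5 + 5) + 9) = ((-10 + 0)*(-6))*(0 + 9) = -10*(-6)*9 = 60*9 = 540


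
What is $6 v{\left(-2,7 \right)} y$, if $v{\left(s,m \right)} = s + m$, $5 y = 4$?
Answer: $24$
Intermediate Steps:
$y = \frac{4}{5}$ ($y = \frac{1}{5} \cdot 4 = \frac{4}{5} \approx 0.8$)
$v{\left(s,m \right)} = m + s$
$6 v{\left(-2,7 \right)} y = 6 \left(7 - 2\right) \frac{4}{5} = 6 \cdot 5 \cdot \frac{4}{5} = 30 \cdot \frac{4}{5} = 24$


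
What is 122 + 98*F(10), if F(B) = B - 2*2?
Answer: 710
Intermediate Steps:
F(B) = -4 + B (F(B) = B - 4 = -4 + B)
122 + 98*F(10) = 122 + 98*(-4 + 10) = 122 + 98*6 = 122 + 588 = 710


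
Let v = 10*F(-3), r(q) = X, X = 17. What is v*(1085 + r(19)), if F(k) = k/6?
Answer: -5510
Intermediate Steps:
F(k) = k/6 (F(k) = k*(1/6) = k/6)
r(q) = 17
v = -5 (v = 10*((1/6)*(-3)) = 10*(-1/2) = -5)
v*(1085 + r(19)) = -5*(1085 + 17) = -5*1102 = -5510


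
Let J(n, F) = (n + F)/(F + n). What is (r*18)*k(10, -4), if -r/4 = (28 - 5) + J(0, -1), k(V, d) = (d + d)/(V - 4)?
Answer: 2304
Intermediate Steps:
k(V, d) = 2*d/(-4 + V) (k(V, d) = (2*d)/(-4 + V) = 2*d/(-4 + V))
J(n, F) = 1 (J(n, F) = (F + n)/(F + n) = 1)
r = -96 (r = -4*((28 - 5) + 1) = -4*(23 + 1) = -4*24 = -96)
(r*18)*k(10, -4) = (-96*18)*(2*(-4)/(-4 + 10)) = -3456*(-4)/6 = -1728*(-4/3) = 2304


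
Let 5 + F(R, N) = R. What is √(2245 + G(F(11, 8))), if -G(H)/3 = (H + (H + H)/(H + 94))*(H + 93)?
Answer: 2*√2671/5 ≈ 20.673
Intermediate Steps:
F(R, N) = -5 + R
G(H) = -3*(93 + H)*(H + 2*H/(94 + H)) (G(H) = -3*(H + (H + H)/(H + 94))*(H + 93) = -3*(H + (2*H)/(94 + H))*(93 + H) = -3*(H + 2*H/(94 + H))*(93 + H) = -3*(93 + H)*(H + 2*H/(94 + H)))
√(2245 + G(F(11, 8))) = √(2245 - 3*(-5 + 11)*(8928 + (-5 + 11)² + 189*(-5 + 11))/(94 + (-5 + 11))) = √(2245 - 3*6*(8928 + 6² + 189*6)/(94 + 6)) = √(2245 - 3*6*(8928 + 36 + 1134)/100) = √(2245 - 3*6*1/100*10098) = √(2245 - 45441/25) = √(10684/25) = 2*√2671/5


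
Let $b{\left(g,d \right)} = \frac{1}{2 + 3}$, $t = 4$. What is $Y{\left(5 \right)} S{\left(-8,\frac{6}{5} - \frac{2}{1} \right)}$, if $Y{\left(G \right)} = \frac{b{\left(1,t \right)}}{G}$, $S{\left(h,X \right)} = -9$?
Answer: $- \frac{9}{25} \approx -0.36$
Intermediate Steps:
$b{\left(g,d \right)} = \frac{1}{5}$
$Y{\left(G \right)} = \frac{1}{5 G}$
$Y{\left(5 \right)} S{\left(-8,\frac{6}{5} - \frac{2}{1} \right)} = \frac{1}{5 \cdot 5} \left(-9\right) = \frac{1}{5} \cdot \frac{1}{5} \left(-9\right) = \frac{1}{25} \left(-9\right) = - \frac{9}{25}$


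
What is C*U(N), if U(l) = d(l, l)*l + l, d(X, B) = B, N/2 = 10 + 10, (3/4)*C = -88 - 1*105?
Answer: -1266080/3 ≈ -4.2203e+5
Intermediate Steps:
C = -772/3 (C = 4*(-88 - 1*105)/3 = 4*(-88 - 105)/3 = (4/3)*(-193) = -772/3 ≈ -257.33)
N = 40 (N = 2*(10 + 10) = 2*20 = 40)
U(l) = l + l**2 (U(l) = l*l + l = l**2 + l = l + l**2)
C*U(N) = -30880*(1 + 40)/3 = -30880*41/3 = -772/3*1640 = -1266080/3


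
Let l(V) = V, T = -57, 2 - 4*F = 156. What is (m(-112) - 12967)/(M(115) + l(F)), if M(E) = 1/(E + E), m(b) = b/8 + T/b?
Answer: 167188725/495824 ≈ 337.19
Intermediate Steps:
F = -77/2 (F = 1/2 - 1/4*156 = 1/2 - 39 = -77/2 ≈ -38.500)
m(b) = -57/b + b/8 (m(b) = b/8 - 57/b = -57/b + b/8)
M(E) = 1/(2*E)
(m(-112) - 12967)/(M(115) + l(F)) = ((-57/(-112) + (1/8)*(-112)) - 12967)/((1/2)/115 - 77/2) = ((-57*(-1/112) - 14) - 12967)/((1/2)*(1/115) - 77/2) = ((57/112 - 14) - 12967)/(1/230 - 77/2) = (-1511/112 - 12967)/(-4427/115) = -1453815/112*(-115/4427) = 167188725/495824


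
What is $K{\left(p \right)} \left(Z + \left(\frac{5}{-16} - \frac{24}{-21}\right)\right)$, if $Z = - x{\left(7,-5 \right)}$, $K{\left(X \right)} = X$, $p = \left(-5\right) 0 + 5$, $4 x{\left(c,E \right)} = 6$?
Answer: $- \frac{375}{112} \approx -3.3482$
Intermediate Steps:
$x{\left(c,E \right)} = \frac{3}{2}$ ($x{\left(c,E \right)} = \frac{1}{4} \cdot 6 = \frac{3}{2}$)
$p = 5$ ($p = 0 + 5 = 5$)
$Z = - \frac{3}{2}$ ($Z = \left(-1\right) \frac{3}{2} = - \frac{3}{2} \approx -1.5$)
$K{\left(p \right)} \left(Z + \left(\frac{5}{-16} - \frac{24}{-21}\right)\right) = 5 \left(- \frac{3}{2} + \left(\frac{5}{-16} - \frac{24}{-21}\right)\right) = 5 \left(- \frac{3}{2} + \left(5 \left(- \frac{1}{16}\right) - - \frac{8}{7}\right)\right) = 5 \left(- \frac{3}{2} + \left(- \frac{5}{16} + \frac{8}{7}\right)\right) = 5 \left(- \frac{3}{2} + \frac{93}{112}\right) = 5 \left(- \frac{75}{112}\right) = - \frac{375}{112}$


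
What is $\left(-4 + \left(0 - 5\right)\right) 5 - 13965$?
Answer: $-14010$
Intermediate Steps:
$\left(-4 + \left(0 - 5\right)\right) 5 - 13965 = \left(-4 - 5\right) 5 - 13965 = \left(-9\right) 5 - 13965 = -45 - 13965 = -14010$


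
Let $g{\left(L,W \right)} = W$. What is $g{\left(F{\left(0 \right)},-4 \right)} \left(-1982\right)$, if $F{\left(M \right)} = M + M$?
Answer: $7928$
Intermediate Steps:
$F{\left(M \right)} = 2 M$
$g{\left(F{\left(0 \right)},-4 \right)} \left(-1982\right) = \left(-4\right) \left(-1982\right) = 7928$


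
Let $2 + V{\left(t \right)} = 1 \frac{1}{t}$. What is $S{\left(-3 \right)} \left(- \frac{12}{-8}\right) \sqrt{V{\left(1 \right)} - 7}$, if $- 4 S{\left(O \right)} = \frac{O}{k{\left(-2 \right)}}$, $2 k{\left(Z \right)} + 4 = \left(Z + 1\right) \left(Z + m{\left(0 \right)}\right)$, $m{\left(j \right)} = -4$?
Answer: $\frac{9 i \sqrt{2}}{4} \approx 3.182 i$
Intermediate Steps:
$k{\left(Z \right)} = -2 + \frac{\left(1 + Z\right) \left(-4 + Z\right)}{2}$ ($k{\left(Z \right)} = -2 + \frac{\left(Z + 1\right) \left(Z - 4\right)}{2} = -2 + \frac{\left(1 + Z\right) \left(-4 + Z\right)}{2}$)
$S{\left(O \right)} = - \frac{O}{4}$ ($S{\left(O \right)} = - \frac{O \frac{1}{-4 + \frac{\left(-2\right)^{2}}{2} - -3}}{4} = - \frac{O \frac{1}{-4 + \frac{1}{2} \cdot 4 + 3}}{4} = - \frac{O \frac{1}{-4 + 2 + 3}}{4} = - \frac{O 1^{-1}}{4} = - \frac{O 1}{4} = - \frac{O}{4}$)
$V{\left(t \right)} = -2 + \frac{1}{t}$ ($V{\left(t \right)} = -2 + 1 \frac{1}{t} = -2 + \frac{1}{t}$)
$S{\left(-3 \right)} \left(- \frac{12}{-8}\right) \sqrt{V{\left(1 \right)} - 7} = \left(- \frac{1}{4}\right) \left(-3\right) \left(- \frac{12}{-8}\right) \sqrt{\left(-2 + 1^{-1}\right) - 7} = \frac{3 \left(\left(-12\right) \left(- \frac{1}{8}\right)\right)}{4} \sqrt{\left(-2 + 1\right) - 7} = \frac{3}{4} \cdot \frac{3}{2} \sqrt{-1 - 7} = \frac{9 \sqrt{-8}}{8} = \frac{9 \cdot 2 i \sqrt{2}}{8} = \frac{9 i \sqrt{2}}{4}$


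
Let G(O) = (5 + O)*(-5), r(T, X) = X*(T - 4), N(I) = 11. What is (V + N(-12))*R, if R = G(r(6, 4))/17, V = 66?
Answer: -5005/17 ≈ -294.41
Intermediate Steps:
r(T, X) = X*(-4 + T)
G(O) = -25 - 5*O
R = -65/17 (R = (-25 - 20*(-4 + 6))/17 = (-25 - 20*2)*(1/17) = (-25 - 5*8)*(1/17) = (-25 - 40)*(1/17) = -65*1/17 = -65/17 ≈ -3.8235)
(V + N(-12))*R = (66 + 11)*(-65/17) = 77*(-65/17) = -5005/17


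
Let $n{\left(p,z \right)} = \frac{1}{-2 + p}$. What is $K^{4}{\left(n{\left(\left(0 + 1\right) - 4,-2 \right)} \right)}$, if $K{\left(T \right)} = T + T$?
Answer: $\frac{16}{625} \approx 0.0256$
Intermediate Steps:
$K{\left(T \right)} = 2 T$
$K^{4}{\left(n{\left(\left(0 + 1\right) - 4,-2 \right)} \right)} = \left(\frac{2}{-2 + \left(\left(0 + 1\right) - 4\right)}\right)^{4} = \left(\frac{2}{-2 + \left(1 - 4\right)}\right)^{4} = \left(\frac{2}{-2 - 3}\right)^{4} = \left(\frac{2}{-5}\right)^{4} = \left(2 \left(- \frac{1}{5}\right)\right)^{4} = \left(- \frac{2}{5}\right)^{4} = \frac{16}{625}$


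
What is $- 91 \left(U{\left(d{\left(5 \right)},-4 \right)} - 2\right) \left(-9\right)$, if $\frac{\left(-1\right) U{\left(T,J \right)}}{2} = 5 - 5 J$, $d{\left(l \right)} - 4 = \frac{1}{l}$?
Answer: $-42588$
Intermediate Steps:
$d{\left(l \right)} = 4 + \frac{1}{l}$
$U{\left(T,J \right)} = -10 + 10 J$ ($U{\left(T,J \right)} = - 2 \left(5 - 5 J\right) = -10 + 10 J$)
$- 91 \left(U{\left(d{\left(5 \right)},-4 \right)} - 2\right) \left(-9\right) = - 91 \left(\left(-10 + 10 \left(-4\right)\right) - 2\right) \left(-9\right) = - 91 \left(\left(-10 - 40\right) - 2\right) \left(-9\right) = - 91 \left(-50 - 2\right) \left(-9\right) = - 91 \left(\left(-52\right) \left(-9\right)\right) = \left(-91\right) 468 = -42588$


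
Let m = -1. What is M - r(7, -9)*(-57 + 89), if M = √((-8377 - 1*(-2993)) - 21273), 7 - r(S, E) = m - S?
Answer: -480 + I*√26657 ≈ -480.0 + 163.27*I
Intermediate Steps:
r(S, E) = 8 + S (r(S, E) = 7 - (-1 - S) = 7 + (1 + S) = 8 + S)
M = I*√26657 (M = √((-8377 + 2993) - 21273) = √(-5384 - 21273) = √(-26657) = I*√26657 ≈ 163.27*I)
M - r(7, -9)*(-57 + 89) = I*√26657 - (8 + 7)*(-57 + 89) = I*√26657 - 15*32 = I*√26657 - 1*480 = I*√26657 - 480 = -480 + I*√26657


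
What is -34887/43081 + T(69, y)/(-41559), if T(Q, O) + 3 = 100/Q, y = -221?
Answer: -100036339810/123537826251 ≈ -0.80976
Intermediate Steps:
T(Q, O) = -3 + 100/Q
-34887/43081 + T(69, y)/(-41559) = -34887/43081 + (-3 + 100/69)/(-41559) = -34887*1/43081 + (-3 + 100*(1/69))*(-1/41559) = -34887/43081 + (-3 + 100/69)*(-1/41559) = -34887/43081 - 107/69*(-1/41559) = -34887/43081 + 107/2867571 = -100036339810/123537826251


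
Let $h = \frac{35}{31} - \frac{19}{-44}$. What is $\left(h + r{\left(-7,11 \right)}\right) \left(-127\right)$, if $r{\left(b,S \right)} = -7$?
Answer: $\frac{942213}{1364} \approx 690.77$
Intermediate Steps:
$h = \frac{2129}{1364}$ ($h = 35 \cdot \frac{1}{31} - - \frac{19}{44} = \frac{35}{31} + \frac{19}{44} = \frac{2129}{1364} \approx 1.5609$)
$\left(h + r{\left(-7,11 \right)}\right) \left(-127\right) = \left(\frac{2129}{1364} - 7\right) \left(-127\right) = \left(- \frac{7419}{1364}\right) \left(-127\right) = \frac{942213}{1364}$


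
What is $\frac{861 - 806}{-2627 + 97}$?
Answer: $- \frac{1}{46} \approx -0.021739$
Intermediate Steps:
$\frac{861 - 806}{-2627 + 97} = \frac{55}{-2530} = 55 \left(- \frac{1}{2530}\right) = - \frac{1}{46}$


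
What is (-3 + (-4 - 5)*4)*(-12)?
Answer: 468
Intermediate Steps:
(-3 + (-4 - 5)*4)*(-12) = (-3 - 9*4)*(-12) = (-3 - 36)*(-12) = -39*(-12) = 468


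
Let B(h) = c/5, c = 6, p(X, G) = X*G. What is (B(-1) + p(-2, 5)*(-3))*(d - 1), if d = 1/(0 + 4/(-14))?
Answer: -702/5 ≈ -140.40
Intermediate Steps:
p(X, G) = G*X
d = -7/2 (d = 1/(0 + 4*(-1/14)) = 1/(0 - 2/7) = 1/(-2/7) = -7/2 ≈ -3.5000)
B(h) = 6/5
(B(-1) + p(-2, 5)*(-3))*(d - 1) = (6/5 + (5*(-2))*(-3))*(-7/2 - 1) = (6/5 - 10*(-3))*(-9/2) = (6/5 + 30)*(-9/2) = (156/5)*(-9/2) = -702/5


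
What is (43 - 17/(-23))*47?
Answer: 47282/23 ≈ 2055.7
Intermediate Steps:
(43 - 17/(-23))*47 = (43 - 17*(-1/23))*47 = (43 + 17/23)*47 = (1006/23)*47 = 47282/23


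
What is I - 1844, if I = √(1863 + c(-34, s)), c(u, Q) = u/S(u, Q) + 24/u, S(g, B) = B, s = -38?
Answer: -1844 + √194384630/323 ≈ -1800.8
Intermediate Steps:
c(u, Q) = 24/u + u/Q (c(u, Q) = u/Q + 24/u = 24/u + u/Q)
I = √194384630/323 (I = √(1863 + (24/(-34) - 34/(-38))) = √(1863 + (24*(-1/34) - 34*(-1/38))) = √(1863 + (-12/17 + 17/19)) = √(1863 + 61/323) = √(601810/323) = √194384630/323 ≈ 43.165)
I - 1844 = √194384630/323 - 1844 = -1844 + √194384630/323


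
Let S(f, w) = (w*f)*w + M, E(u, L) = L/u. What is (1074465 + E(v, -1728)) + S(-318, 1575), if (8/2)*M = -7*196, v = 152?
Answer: -14967528148/19 ≈ -7.8776e+8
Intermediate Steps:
M = -343 (M = (-7*196)/4 = (1/4)*(-1372) = -343)
S(f, w) = -343 + f*w**2 (S(f, w) = (w*f)*w - 343 = (f*w)*w - 343 = f*w**2 - 343 = -343 + f*w**2)
(1074465 + E(v, -1728)) + S(-318, 1575) = (1074465 - 1728/152) + (-343 - 318*1575**2) = (1074465 - 1728*1/152) + (-343 - 318*2480625) = (1074465 - 216/19) + (-343 - 788838750) = 20414619/19 - 788839093 = -14967528148/19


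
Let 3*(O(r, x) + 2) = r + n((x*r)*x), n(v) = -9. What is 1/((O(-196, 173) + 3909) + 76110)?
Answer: 3/239846 ≈ 1.2508e-5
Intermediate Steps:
O(r, x) = -5 + r/3 (O(r, x) = -2 + (r - 9)/3 = -2 + (-9 + r)/3 = -2 + (-3 + r/3) = -5 + r/3)
1/((O(-196, 173) + 3909) + 76110) = 1/(((-5 + (1/3)*(-196)) + 3909) + 76110) = 1/(((-5 - 196/3) + 3909) + 76110) = 1/((-211/3 + 3909) + 76110) = 1/(11516/3 + 76110) = 1/(239846/3) = 3/239846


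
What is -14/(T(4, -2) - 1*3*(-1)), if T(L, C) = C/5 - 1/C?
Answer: -140/31 ≈ -4.5161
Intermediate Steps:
T(L, C) = -1/C + C/5 (T(L, C) = C*(⅕) - 1/C = C/5 - 1/C = -1/C + C/5)
-14/(T(4, -2) - 1*3*(-1)) = -14/((-1/(-2) + (⅕)*(-2)) - 1*3*(-1)) = -14/((-1*(-½) - ⅖) - 3*(-1)) = -14/((½ - ⅖) + 3) = -14/(⅒ + 3) = -14/(31/10) = (10/31)*(-14) = -140/31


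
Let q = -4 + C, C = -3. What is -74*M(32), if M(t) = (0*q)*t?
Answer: 0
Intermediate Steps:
q = -7 (q = -4 - 3 = -7)
M(t) = 0 (M(t) = (0*(-7))*t = 0*t = 0)
-74*M(32) = -74*0 = 0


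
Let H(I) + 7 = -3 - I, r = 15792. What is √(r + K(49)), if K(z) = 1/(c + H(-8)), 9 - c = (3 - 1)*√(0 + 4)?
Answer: √142131/3 ≈ 125.67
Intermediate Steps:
H(I) = -10 - I (H(I) = -7 + (-3 - I) = -10 - I)
c = 5 (c = 9 - (3 - 1)*√(0 + 4) = 9 - 2*√4 = 9 - 2*2 = 9 - 1*4 = 9 - 4 = 5)
K(z) = ⅓ (K(z) = 1/(5 + (-10 - 1*(-8))) = 1/(5 + (-10 + 8)) = 1/(5 - 2) = 1/3 = ⅓)
√(r + K(49)) = √(15792 + ⅓) = √(47377/3) = √142131/3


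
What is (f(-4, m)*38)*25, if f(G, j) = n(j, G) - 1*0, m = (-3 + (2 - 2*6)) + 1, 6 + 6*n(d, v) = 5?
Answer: -475/3 ≈ -158.33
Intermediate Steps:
n(d, v) = -1/6 (n(d, v) = -1 + (1/6)*5 = -1 + 5/6 = -1/6)
m = -12 (m = (-3 + (2 - 12)) + 1 = (-3 - 10) + 1 = -13 + 1 = -12)
f(G, j) = -1/6 (f(G, j) = -1/6 - 1*0 = -1/6 + 0 = -1/6)
(f(-4, m)*38)*25 = -1/6*38*25 = -19/3*25 = -475/3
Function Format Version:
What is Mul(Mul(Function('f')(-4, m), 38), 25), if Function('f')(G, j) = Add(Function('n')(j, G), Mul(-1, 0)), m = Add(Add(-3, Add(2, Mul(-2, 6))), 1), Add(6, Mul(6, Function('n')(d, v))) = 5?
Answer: Rational(-475, 3) ≈ -158.33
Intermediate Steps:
Function('n')(d, v) = Rational(-1, 6) (Function('n')(d, v) = Add(-1, Mul(Rational(1, 6), 5)) = Add(-1, Rational(5, 6)) = Rational(-1, 6))
m = -12 (m = Add(Add(-3, Add(2, -12)), 1) = Add(Add(-3, -10), 1) = Add(-13, 1) = -12)
Function('f')(G, j) = Rational(-1, 6) (Function('f')(G, j) = Add(Rational(-1, 6), Mul(-1, 0)) = Add(Rational(-1, 6), 0) = Rational(-1, 6))
Mul(Mul(Function('f')(-4, m), 38), 25) = Mul(Mul(Rational(-1, 6), 38), 25) = Mul(Rational(-19, 3), 25) = Rational(-475, 3)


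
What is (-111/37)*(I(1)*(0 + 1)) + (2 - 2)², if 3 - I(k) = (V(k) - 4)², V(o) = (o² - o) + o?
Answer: 18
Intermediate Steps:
V(o) = o²
I(k) = 3 - (-4 + k²)² (I(k) = 3 - (k² - 4)² = 3 - (-4 + k²)²)
(-111/37)*(I(1)*(0 + 1)) + (2 - 2)² = (-111/37)*((3 - (-4 + 1²)²)*(0 + 1)) + (2 - 2)² = (-111*1/37)*((3 - (-4 + 1)²)*1) + 0² = -3*(3 - 1*(-3)²) + 0 = -3*(3 - 1*9) + 0 = -3*(3 - 9) + 0 = -(-18) + 0 = -3*(-6) + 0 = 18 + 0 = 18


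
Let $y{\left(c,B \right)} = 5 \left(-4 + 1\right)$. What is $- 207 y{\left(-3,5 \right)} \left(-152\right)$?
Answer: $-471960$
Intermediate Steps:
$y{\left(c,B \right)} = -15$ ($y{\left(c,B \right)} = 5 \left(-3\right) = -15$)
$- 207 y{\left(-3,5 \right)} \left(-152\right) = \left(-207\right) \left(-15\right) \left(-152\right) = 3105 \left(-152\right) = -471960$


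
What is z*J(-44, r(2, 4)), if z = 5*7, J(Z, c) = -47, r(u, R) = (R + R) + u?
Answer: -1645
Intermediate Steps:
r(u, R) = u + 2*R (r(u, R) = 2*R + u = u + 2*R)
z = 35
z*J(-44, r(2, 4)) = 35*(-47) = -1645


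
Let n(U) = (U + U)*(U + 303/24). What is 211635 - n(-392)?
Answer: -85795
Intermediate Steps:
n(U) = 2*U*(101/8 + U) (n(U) = (2*U)*(U + 303*(1/24)) = (2*U)*(U + 101/8) = (2*U)*(101/8 + U) = 2*U*(101/8 + U))
211635 - n(-392) = 211635 - (-392)*(101 + 8*(-392))/4 = 211635 - (-392)*(101 - 3136)/4 = 211635 - (-392)*(-3035)/4 = 211635 - 1*297430 = 211635 - 297430 = -85795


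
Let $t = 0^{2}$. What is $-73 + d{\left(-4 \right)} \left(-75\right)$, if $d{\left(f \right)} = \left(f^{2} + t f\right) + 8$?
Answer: $-1873$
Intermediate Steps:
$t = 0$
$d{\left(f \right)} = 8 + f^{2}$ ($d{\left(f \right)} = \left(f^{2} + 0 f\right) + 8 = \left(f^{2} + 0\right) + 8 = f^{2} + 8 = 8 + f^{2}$)
$-73 + d{\left(-4 \right)} \left(-75\right) = -73 + \left(8 + \left(-4\right)^{2}\right) \left(-75\right) = -73 + \left(8 + 16\right) \left(-75\right) = -73 + 24 \left(-75\right) = -73 - 1800 = -1873$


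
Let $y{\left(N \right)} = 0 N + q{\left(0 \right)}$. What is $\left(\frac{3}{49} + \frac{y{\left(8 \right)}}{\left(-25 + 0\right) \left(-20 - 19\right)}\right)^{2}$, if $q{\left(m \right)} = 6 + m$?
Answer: $\frac{1151329}{253605625} \approx 0.0045398$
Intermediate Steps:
$y{\left(N \right)} = 6$ ($y{\left(N \right)} = 0 N + \left(6 + 0\right) = 0 + 6 = 6$)
$\left(\frac{3}{49} + \frac{y{\left(8 \right)}}{\left(-25 + 0\right) \left(-20 - 19\right)}\right)^{2} = \left(\frac{3}{49} + \frac{6}{\left(-25 + 0\right) \left(-20 - 19\right)}\right)^{2} = \left(3 \cdot \frac{1}{49} + \frac{6}{\left(-25\right) \left(-39\right)}\right)^{2} = \left(\frac{3}{49} + \frac{6}{975}\right)^{2} = \left(\frac{3}{49} + 6 \cdot \frac{1}{975}\right)^{2} = \left(\frac{3}{49} + \frac{2}{325}\right)^{2} = \left(\frac{1073}{15925}\right)^{2} = \frac{1151329}{253605625}$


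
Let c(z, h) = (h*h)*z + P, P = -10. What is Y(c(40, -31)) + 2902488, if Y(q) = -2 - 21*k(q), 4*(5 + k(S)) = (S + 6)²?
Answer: -7753059413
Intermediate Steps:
k(S) = -5 + (6 + S)²/4 (k(S) = -5 + (S + 6)²/4 = -5 + (6 + S)²/4)
c(z, h) = -10 + z*h² (c(z, h) = (h*h)*z - 10 = h²*z - 10 = z*h² - 10 = -10 + z*h²)
Y(q) = 103 - 21*(6 + q)²/4 (Y(q) = -2 - 21*(-5 + (6 + q)²/4) = -2 + (105 - 21*(6 + q)²/4) = 103 - 21*(6 + q)²/4)
Y(c(40, -31)) + 2902488 = (103 - 21*(6 + (-10 + 40*(-31)²))²/4) + 2902488 = (103 - 21*(6 + (-10 + 40*961))²/4) + 2902488 = (103 - 21*(6 + (-10 + 38440))²/4) + 2902488 = (103 - 21*(6 + 38430)²/4) + 2902488 = (103 - 21/4*38436²) + 2902488 = (103 - 21/4*1477326096) + 2902488 = (103 - 7755962004) + 2902488 = -7755961901 + 2902488 = -7753059413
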